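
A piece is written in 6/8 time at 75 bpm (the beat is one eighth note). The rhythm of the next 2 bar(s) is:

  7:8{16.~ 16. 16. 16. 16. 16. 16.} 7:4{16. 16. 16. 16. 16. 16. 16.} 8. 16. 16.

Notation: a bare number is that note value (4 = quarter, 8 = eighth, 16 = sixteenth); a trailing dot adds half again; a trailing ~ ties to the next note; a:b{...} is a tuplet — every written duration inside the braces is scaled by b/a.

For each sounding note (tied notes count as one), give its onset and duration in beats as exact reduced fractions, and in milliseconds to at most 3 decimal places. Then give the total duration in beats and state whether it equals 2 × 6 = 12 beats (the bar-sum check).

1) 0.0ms=0b +1371.429ms=12/7b
2) 1371.429ms=12/7b +685.714ms=6/7b
3) 2057.143ms=18/7b +685.714ms=6/7b
4) 2742.857ms=24/7b +685.714ms=6/7b
5) 3428.571ms=30/7b +685.714ms=6/7b
6) 4114.286ms=36/7b +685.714ms=6/7b
7) 4800.0ms=6b +342.857ms=3/7b
8) 5142.857ms=45/7b +342.857ms=3/7b
9) 5485.714ms=48/7b +342.857ms=3/7b
10) 5828.571ms=51/7b +342.857ms=3/7b
11) 6171.429ms=54/7b +342.857ms=3/7b
12) 6514.286ms=57/7b +342.857ms=3/7b
13) 6857.143ms=60/7b +342.857ms=3/7b
14) 7200.0ms=9b +1200.0ms=3/2b
15) 8400.0ms=21/2b +600.0ms=3/4b
16) 9000.0ms=45/4b +600.0ms=3/4b
Σ=12b of 12 (75bpm 6/8) — PASS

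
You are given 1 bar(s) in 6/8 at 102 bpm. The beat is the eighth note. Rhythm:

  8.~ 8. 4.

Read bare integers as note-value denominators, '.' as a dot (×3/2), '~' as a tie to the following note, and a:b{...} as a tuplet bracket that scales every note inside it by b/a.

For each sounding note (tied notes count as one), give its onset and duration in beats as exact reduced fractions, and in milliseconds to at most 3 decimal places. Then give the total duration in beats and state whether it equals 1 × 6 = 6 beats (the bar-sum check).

1) 0.0ms=0b +1764.706ms=3b
2) 1764.706ms=3b +1764.706ms=3b
Σ=6b of 6 (102bpm 6/8) — PASS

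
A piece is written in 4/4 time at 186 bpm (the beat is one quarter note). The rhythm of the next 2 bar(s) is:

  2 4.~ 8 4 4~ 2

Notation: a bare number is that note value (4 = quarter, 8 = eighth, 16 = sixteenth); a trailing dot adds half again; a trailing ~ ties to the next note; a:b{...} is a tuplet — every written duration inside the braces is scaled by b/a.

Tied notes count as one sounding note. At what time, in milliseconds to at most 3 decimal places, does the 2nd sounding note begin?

1. 0.0ms @ 0 + 645.161ms (2)
2. 645.161ms @ 2 + 645.161ms (2)
3. 1290.323ms @ 4 + 322.581ms (1)
4. 1612.903ms @ 5 + 967.742ms (3)

note 2 onset = 2b = 645.161ms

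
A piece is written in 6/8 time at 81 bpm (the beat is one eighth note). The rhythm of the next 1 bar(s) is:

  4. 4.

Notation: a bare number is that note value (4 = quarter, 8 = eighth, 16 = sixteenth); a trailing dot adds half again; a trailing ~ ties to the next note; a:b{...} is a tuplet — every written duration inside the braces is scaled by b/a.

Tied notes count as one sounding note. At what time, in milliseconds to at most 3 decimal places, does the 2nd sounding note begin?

note 2 onset = 3b = 2222.222ms

1. 0.0ms @ 0 + 2222.222ms (3)
2. 2222.222ms @ 3 + 2222.222ms (3)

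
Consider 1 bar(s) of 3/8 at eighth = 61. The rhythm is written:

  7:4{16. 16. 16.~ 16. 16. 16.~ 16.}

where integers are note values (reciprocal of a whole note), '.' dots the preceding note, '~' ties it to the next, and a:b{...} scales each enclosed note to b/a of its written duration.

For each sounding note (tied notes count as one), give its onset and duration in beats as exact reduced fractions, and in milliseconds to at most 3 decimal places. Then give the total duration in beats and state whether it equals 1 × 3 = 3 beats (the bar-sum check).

1) 0.0ms=0b +421.546ms=3/7b
2) 421.546ms=3/7b +421.546ms=3/7b
3) 843.091ms=6/7b +843.091ms=6/7b
4) 1686.183ms=12/7b +421.546ms=3/7b
5) 2107.728ms=15/7b +843.091ms=6/7b
Σ=3b of 3 (61bpm 3/8) — PASS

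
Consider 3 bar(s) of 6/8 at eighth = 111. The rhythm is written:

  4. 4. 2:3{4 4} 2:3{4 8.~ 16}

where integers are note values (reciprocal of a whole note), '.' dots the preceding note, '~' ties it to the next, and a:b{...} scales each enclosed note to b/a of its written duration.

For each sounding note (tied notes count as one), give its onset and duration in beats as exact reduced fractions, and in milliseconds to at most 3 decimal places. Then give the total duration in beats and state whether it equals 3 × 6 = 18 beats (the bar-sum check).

1) 0.0ms=0b +1621.622ms=3b
2) 1621.622ms=3b +1621.622ms=3b
3) 3243.243ms=6b +1621.622ms=3b
4) 4864.865ms=9b +1621.622ms=3b
5) 6486.486ms=12b +1621.622ms=3b
6) 8108.108ms=15b +1621.622ms=3b
Σ=18b of 18 (111bpm 6/8) — PASS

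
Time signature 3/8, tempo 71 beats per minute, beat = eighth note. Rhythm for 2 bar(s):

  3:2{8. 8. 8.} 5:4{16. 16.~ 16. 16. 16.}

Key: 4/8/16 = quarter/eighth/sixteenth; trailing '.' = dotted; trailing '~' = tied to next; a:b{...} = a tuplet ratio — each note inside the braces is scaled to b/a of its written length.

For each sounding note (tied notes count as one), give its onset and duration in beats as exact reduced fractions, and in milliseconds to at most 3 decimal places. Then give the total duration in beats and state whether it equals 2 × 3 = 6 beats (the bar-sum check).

1) 0.0ms=0b +845.07ms=1b
2) 845.07ms=1b +845.07ms=1b
3) 1690.141ms=2b +845.07ms=1b
4) 2535.211ms=3b +507.042ms=3/5b
5) 3042.254ms=18/5b +1014.085ms=6/5b
6) 4056.338ms=24/5b +507.042ms=3/5b
7) 4563.38ms=27/5b +507.042ms=3/5b
Σ=6b of 6 (71bpm 3/8) — PASS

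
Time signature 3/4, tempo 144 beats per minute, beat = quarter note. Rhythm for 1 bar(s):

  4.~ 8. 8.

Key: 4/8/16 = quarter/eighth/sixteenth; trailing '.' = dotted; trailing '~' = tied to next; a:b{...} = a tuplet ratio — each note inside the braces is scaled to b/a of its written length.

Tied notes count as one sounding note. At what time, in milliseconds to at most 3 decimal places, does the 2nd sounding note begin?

1. 0.0ms @ 0 + 937.5ms (9/4)
2. 937.5ms @ 9/4 + 312.5ms (3/4)

note 2 onset = 9/4b = 937.5ms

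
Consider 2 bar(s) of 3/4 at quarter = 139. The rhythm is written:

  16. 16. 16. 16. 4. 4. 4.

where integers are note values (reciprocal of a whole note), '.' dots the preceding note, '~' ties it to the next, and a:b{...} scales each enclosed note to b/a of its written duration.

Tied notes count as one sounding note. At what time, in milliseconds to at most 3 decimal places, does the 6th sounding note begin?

1. 0.0ms @ 0 + 161.871ms (3/8)
2. 161.871ms @ 3/8 + 161.871ms (3/8)
3. 323.741ms @ 3/4 + 161.871ms (3/8)
4. 485.612ms @ 9/8 + 161.871ms (3/8)
5. 647.482ms @ 3/2 + 647.482ms (3/2)
6. 1294.964ms @ 3 + 647.482ms (3/2)
7. 1942.446ms @ 9/2 + 647.482ms (3/2)

note 6 onset = 3b = 1294.964ms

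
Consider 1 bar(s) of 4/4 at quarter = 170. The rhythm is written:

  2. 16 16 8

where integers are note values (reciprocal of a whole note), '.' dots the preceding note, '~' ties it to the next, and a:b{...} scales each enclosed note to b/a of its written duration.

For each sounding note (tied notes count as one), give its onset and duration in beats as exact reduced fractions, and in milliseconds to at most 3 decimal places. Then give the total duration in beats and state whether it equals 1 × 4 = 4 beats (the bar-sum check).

1) 0.0ms=0b +1058.824ms=3b
2) 1058.824ms=3b +88.235ms=1/4b
3) 1147.059ms=13/4b +88.235ms=1/4b
4) 1235.294ms=7/2b +176.471ms=1/2b
Σ=4b of 4 (170bpm 4/4) — PASS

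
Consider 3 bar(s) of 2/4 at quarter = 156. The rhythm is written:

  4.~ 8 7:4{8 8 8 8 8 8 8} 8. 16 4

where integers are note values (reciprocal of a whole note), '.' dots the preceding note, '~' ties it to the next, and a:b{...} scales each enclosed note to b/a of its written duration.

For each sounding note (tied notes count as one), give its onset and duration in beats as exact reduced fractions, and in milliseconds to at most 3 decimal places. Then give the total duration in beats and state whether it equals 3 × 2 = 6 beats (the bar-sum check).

1) 0.0ms=0b +769.231ms=2b
2) 769.231ms=2b +109.89ms=2/7b
3) 879.121ms=16/7b +109.89ms=2/7b
4) 989.011ms=18/7b +109.89ms=2/7b
5) 1098.901ms=20/7b +109.89ms=2/7b
6) 1208.791ms=22/7b +109.89ms=2/7b
7) 1318.681ms=24/7b +109.89ms=2/7b
8) 1428.571ms=26/7b +109.89ms=2/7b
9) 1538.462ms=4b +288.462ms=3/4b
10) 1826.923ms=19/4b +96.154ms=1/4b
11) 1923.077ms=5b +384.615ms=1b
Σ=6b of 6 (156bpm 2/4) — PASS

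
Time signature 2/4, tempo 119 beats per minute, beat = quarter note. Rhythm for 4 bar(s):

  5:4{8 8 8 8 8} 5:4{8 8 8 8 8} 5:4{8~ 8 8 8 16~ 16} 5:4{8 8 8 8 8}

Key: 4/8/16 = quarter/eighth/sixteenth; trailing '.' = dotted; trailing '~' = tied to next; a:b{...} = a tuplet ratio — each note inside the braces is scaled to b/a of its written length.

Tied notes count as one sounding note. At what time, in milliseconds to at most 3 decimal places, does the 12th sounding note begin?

1. 0.0ms @ 0 + 201.681ms (2/5)
2. 201.681ms @ 2/5 + 201.681ms (2/5)
3. 403.361ms @ 4/5 + 201.681ms (2/5)
4. 605.042ms @ 6/5 + 201.681ms (2/5)
5. 806.723ms @ 8/5 + 201.681ms (2/5)
6. 1008.403ms @ 2 + 201.681ms (2/5)
7. 1210.084ms @ 12/5 + 201.681ms (2/5)
8. 1411.765ms @ 14/5 + 201.681ms (2/5)
9. 1613.445ms @ 16/5 + 201.681ms (2/5)
10. 1815.126ms @ 18/5 + 201.681ms (2/5)
11. 2016.807ms @ 4 + 403.361ms (4/5)
12. 2420.168ms @ 24/5 + 201.681ms (2/5)
13. 2621.849ms @ 26/5 + 201.681ms (2/5)
14. 2823.529ms @ 28/5 + 201.681ms (2/5)
15. 3025.21ms @ 6 + 201.681ms (2/5)
16. 3226.891ms @ 32/5 + 201.681ms (2/5)
17. 3428.571ms @ 34/5 + 201.681ms (2/5)
18. 3630.252ms @ 36/5 + 201.681ms (2/5)
19. 3831.933ms @ 38/5 + 201.681ms (2/5)

note 12 onset = 24/5b = 2420.168ms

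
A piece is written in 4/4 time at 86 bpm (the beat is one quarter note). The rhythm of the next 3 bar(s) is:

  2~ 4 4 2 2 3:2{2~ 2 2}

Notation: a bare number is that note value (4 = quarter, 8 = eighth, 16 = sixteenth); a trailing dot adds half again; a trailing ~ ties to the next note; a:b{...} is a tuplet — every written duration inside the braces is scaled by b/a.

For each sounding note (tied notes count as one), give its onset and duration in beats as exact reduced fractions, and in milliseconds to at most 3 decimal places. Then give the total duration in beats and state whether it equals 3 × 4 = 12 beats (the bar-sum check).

1) 0.0ms=0b +2093.023ms=3b
2) 2093.023ms=3b +697.674ms=1b
3) 2790.698ms=4b +1395.349ms=2b
4) 4186.047ms=6b +1395.349ms=2b
5) 5581.395ms=8b +1860.465ms=8/3b
6) 7441.86ms=32/3b +930.233ms=4/3b
Σ=12b of 12 (86bpm 4/4) — PASS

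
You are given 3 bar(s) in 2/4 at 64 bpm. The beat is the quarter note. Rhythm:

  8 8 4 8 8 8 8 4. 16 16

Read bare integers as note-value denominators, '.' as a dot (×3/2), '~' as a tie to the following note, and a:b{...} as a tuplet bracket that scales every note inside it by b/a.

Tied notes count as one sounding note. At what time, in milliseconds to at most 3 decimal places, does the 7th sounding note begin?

note 7 onset = 7/2b = 3281.25ms

1. 0.0ms @ 0 + 468.75ms (1/2)
2. 468.75ms @ 1/2 + 468.75ms (1/2)
3. 937.5ms @ 1 + 937.5ms (1)
4. 1875.0ms @ 2 + 468.75ms (1/2)
5. 2343.75ms @ 5/2 + 468.75ms (1/2)
6. 2812.5ms @ 3 + 468.75ms (1/2)
7. 3281.25ms @ 7/2 + 468.75ms (1/2)
8. 3750.0ms @ 4 + 1406.25ms (3/2)
9. 5156.25ms @ 11/2 + 234.375ms (1/4)
10. 5390.625ms @ 23/4 + 234.375ms (1/4)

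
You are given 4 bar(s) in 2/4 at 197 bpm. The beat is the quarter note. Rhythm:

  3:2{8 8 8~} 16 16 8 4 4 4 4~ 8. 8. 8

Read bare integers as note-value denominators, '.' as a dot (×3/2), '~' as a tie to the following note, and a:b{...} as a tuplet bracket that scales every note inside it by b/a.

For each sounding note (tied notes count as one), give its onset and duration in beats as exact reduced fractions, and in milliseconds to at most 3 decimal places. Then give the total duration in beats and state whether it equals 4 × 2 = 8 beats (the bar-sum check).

1) 0.0ms=0b +101.523ms=1/3b
2) 101.523ms=1/3b +101.523ms=1/3b
3) 203.046ms=2/3b +177.665ms=7/12b
4) 380.711ms=5/4b +76.142ms=1/4b
5) 456.853ms=3/2b +152.284ms=1/2b
6) 609.137ms=2b +304.569ms=1b
7) 913.706ms=3b +304.569ms=1b
8) 1218.274ms=4b +304.569ms=1b
9) 1522.843ms=5b +532.995ms=7/4b
10) 2055.838ms=27/4b +228.426ms=3/4b
11) 2284.264ms=15/2b +152.284ms=1/2b
Σ=8b of 8 (197bpm 2/4) — PASS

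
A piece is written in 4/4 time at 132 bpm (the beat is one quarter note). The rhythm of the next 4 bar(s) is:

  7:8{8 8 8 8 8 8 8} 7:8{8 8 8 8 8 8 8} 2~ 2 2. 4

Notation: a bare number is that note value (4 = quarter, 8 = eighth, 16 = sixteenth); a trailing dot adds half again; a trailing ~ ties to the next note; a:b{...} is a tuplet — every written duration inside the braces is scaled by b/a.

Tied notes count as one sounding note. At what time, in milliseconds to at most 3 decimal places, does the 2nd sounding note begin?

note 2 onset = 4/7b = 259.74ms

1. 0.0ms @ 0 + 259.74ms (4/7)
2. 259.74ms @ 4/7 + 259.74ms (4/7)
3. 519.481ms @ 8/7 + 259.74ms (4/7)
4. 779.221ms @ 12/7 + 259.74ms (4/7)
5. 1038.961ms @ 16/7 + 259.74ms (4/7)
6. 1298.701ms @ 20/7 + 259.74ms (4/7)
7. 1558.442ms @ 24/7 + 259.74ms (4/7)
8. 1818.182ms @ 4 + 259.74ms (4/7)
9. 2077.922ms @ 32/7 + 259.74ms (4/7)
10. 2337.662ms @ 36/7 + 259.74ms (4/7)
11. 2597.403ms @ 40/7 + 259.74ms (4/7)
12. 2857.143ms @ 44/7 + 259.74ms (4/7)
13. 3116.883ms @ 48/7 + 259.74ms (4/7)
14. 3376.623ms @ 52/7 + 259.74ms (4/7)
15. 3636.364ms @ 8 + 1818.182ms (4)
16. 5454.545ms @ 12 + 1363.636ms (3)
17. 6818.182ms @ 15 + 454.545ms (1)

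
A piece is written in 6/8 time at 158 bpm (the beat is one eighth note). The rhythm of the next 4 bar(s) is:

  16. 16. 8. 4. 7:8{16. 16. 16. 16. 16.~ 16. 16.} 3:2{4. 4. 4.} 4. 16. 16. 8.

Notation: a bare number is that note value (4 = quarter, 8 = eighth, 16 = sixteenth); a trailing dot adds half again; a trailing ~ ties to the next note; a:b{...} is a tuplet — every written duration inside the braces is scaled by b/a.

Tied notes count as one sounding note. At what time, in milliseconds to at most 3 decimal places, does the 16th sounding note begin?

1. 0.0ms @ 0 + 284.81ms (3/4)
2. 284.81ms @ 3/4 + 284.81ms (3/4)
3. 569.62ms @ 3/2 + 569.62ms (3/2)
4. 1139.241ms @ 3 + 1139.241ms (3)
5. 2278.481ms @ 6 + 325.497ms (6/7)
6. 2603.978ms @ 48/7 + 325.497ms (6/7)
7. 2929.476ms @ 54/7 + 325.497ms (6/7)
8. 3254.973ms @ 60/7 + 325.497ms (6/7)
9. 3580.47ms @ 66/7 + 650.995ms (12/7)
10. 4231.465ms @ 78/7 + 325.497ms (6/7)
11. 4556.962ms @ 12 + 759.494ms (2)
12. 5316.456ms @ 14 + 759.494ms (2)
13. 6075.949ms @ 16 + 759.494ms (2)
14. 6835.443ms @ 18 + 1139.241ms (3)
15. 7974.684ms @ 21 + 284.81ms (3/4)
16. 8259.494ms @ 87/4 + 284.81ms (3/4)
17. 8544.304ms @ 45/2 + 569.62ms (3/2)

note 16 onset = 87/4b = 8259.494ms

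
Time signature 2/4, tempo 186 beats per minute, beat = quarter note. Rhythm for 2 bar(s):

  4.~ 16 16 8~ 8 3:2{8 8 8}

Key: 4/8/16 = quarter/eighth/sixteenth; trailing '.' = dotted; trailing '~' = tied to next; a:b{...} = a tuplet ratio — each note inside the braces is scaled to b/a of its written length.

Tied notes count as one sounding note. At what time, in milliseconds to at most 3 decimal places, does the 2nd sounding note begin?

1. 0.0ms @ 0 + 564.516ms (7/4)
2. 564.516ms @ 7/4 + 80.645ms (1/4)
3. 645.161ms @ 2 + 322.581ms (1)
4. 967.742ms @ 3 + 107.527ms (1/3)
5. 1075.269ms @ 10/3 + 107.527ms (1/3)
6. 1182.796ms @ 11/3 + 107.527ms (1/3)

note 2 onset = 7/4b = 564.516ms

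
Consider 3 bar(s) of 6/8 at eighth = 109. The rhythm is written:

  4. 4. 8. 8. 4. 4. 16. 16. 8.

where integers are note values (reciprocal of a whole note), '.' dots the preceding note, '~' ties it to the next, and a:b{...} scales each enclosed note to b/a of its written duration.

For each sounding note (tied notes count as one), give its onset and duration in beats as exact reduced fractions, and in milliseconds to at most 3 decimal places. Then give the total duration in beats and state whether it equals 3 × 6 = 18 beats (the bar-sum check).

1) 0.0ms=0b +1651.376ms=3b
2) 1651.376ms=3b +1651.376ms=3b
3) 3302.752ms=6b +825.688ms=3/2b
4) 4128.44ms=15/2b +825.688ms=3/2b
5) 4954.128ms=9b +1651.376ms=3b
6) 6605.505ms=12b +1651.376ms=3b
7) 8256.881ms=15b +412.844ms=3/4b
8) 8669.725ms=63/4b +412.844ms=3/4b
9) 9082.569ms=33/2b +825.688ms=3/2b
Σ=18b of 18 (109bpm 6/8) — PASS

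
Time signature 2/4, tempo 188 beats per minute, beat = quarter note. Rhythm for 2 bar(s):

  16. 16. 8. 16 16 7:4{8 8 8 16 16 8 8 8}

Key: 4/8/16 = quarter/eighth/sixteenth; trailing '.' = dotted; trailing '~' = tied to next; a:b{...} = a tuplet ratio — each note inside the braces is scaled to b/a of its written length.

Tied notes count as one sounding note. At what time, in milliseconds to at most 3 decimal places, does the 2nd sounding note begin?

1. 0.0ms @ 0 + 119.681ms (3/8)
2. 119.681ms @ 3/8 + 119.681ms (3/8)
3. 239.362ms @ 3/4 + 239.362ms (3/4)
4. 478.723ms @ 3/2 + 79.787ms (1/4)
5. 558.511ms @ 7/4 + 79.787ms (1/4)
6. 638.298ms @ 2 + 91.185ms (2/7)
7. 729.483ms @ 16/7 + 91.185ms (2/7)
8. 820.669ms @ 18/7 + 91.185ms (2/7)
9. 911.854ms @ 20/7 + 45.593ms (1/7)
10. 957.447ms @ 3 + 45.593ms (1/7)
11. 1003.04ms @ 22/7 + 91.185ms (2/7)
12. 1094.225ms @ 24/7 + 91.185ms (2/7)
13. 1185.41ms @ 26/7 + 91.185ms (2/7)

note 2 onset = 3/8b = 119.681ms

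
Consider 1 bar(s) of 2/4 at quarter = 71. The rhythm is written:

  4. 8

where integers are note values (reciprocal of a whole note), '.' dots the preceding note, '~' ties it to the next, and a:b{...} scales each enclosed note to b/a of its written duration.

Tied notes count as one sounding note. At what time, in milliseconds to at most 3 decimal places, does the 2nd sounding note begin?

1. 0.0ms @ 0 + 1267.606ms (3/2)
2. 1267.606ms @ 3/2 + 422.535ms (1/2)

note 2 onset = 3/2b = 1267.606ms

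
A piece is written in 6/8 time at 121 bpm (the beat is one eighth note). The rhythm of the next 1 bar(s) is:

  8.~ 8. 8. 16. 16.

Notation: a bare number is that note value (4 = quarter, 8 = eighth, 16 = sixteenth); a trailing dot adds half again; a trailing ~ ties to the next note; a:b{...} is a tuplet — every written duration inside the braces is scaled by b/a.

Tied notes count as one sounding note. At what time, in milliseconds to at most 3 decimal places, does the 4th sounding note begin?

note 4 onset = 21/4b = 2603.306ms

1. 0.0ms @ 0 + 1487.603ms (3)
2. 1487.603ms @ 3 + 743.802ms (3/2)
3. 2231.405ms @ 9/2 + 371.901ms (3/4)
4. 2603.306ms @ 21/4 + 371.901ms (3/4)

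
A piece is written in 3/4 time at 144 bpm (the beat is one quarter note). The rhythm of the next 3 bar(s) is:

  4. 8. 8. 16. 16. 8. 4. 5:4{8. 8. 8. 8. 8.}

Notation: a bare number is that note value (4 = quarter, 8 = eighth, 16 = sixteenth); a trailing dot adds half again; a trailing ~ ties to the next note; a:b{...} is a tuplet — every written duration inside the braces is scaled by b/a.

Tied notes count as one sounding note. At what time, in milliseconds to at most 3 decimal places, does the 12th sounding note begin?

1. 0.0ms @ 0 + 625.0ms (3/2)
2. 625.0ms @ 3/2 + 312.5ms (3/4)
3. 937.5ms @ 9/4 + 312.5ms (3/4)
4. 1250.0ms @ 3 + 156.25ms (3/8)
5. 1406.25ms @ 27/8 + 156.25ms (3/8)
6. 1562.5ms @ 15/4 + 312.5ms (3/4)
7. 1875.0ms @ 9/2 + 625.0ms (3/2)
8. 2500.0ms @ 6 + 250.0ms (3/5)
9. 2750.0ms @ 33/5 + 250.0ms (3/5)
10. 3000.0ms @ 36/5 + 250.0ms (3/5)
11. 3250.0ms @ 39/5 + 250.0ms (3/5)
12. 3500.0ms @ 42/5 + 250.0ms (3/5)

note 12 onset = 42/5b = 3500.0ms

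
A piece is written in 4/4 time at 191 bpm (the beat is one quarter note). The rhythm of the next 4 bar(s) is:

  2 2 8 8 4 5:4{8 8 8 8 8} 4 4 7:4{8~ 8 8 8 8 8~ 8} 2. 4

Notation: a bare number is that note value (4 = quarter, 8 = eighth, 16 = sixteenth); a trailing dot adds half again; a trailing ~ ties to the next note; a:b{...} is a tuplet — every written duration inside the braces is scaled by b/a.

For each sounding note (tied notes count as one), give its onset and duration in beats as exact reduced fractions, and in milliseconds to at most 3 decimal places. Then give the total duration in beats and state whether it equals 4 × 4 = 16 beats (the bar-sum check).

1) 0.0ms=0b +628.272ms=2b
2) 628.272ms=2b +628.272ms=2b
3) 1256.545ms=4b +157.068ms=1/2b
4) 1413.613ms=9/2b +157.068ms=1/2b
5) 1570.681ms=5b +314.136ms=1b
6) 1884.817ms=6b +125.654ms=2/5b
7) 2010.471ms=32/5b +125.654ms=2/5b
8) 2136.126ms=34/5b +125.654ms=2/5b
9) 2261.78ms=36/5b +125.654ms=2/5b
10) 2387.435ms=38/5b +125.654ms=2/5b
11) 2513.089ms=8b +314.136ms=1b
12) 2827.225ms=9b +314.136ms=1b
13) 3141.361ms=10b +179.506ms=4/7b
14) 3320.868ms=74/7b +89.753ms=2/7b
15) 3410.621ms=76/7b +89.753ms=2/7b
16) 3500.374ms=78/7b +89.753ms=2/7b
17) 3590.127ms=80/7b +179.506ms=4/7b
18) 3769.634ms=12b +942.408ms=3b
19) 4712.042ms=15b +314.136ms=1b
Σ=16b of 16 (191bpm 4/4) — PASS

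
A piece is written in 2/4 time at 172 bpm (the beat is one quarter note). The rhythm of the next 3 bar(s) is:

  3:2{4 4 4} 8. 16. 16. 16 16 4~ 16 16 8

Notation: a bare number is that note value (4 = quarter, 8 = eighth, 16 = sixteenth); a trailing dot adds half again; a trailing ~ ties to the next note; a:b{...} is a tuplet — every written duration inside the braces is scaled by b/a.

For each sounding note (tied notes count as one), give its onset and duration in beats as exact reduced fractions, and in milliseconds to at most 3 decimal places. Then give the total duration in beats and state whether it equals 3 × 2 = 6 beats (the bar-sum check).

1) 0.0ms=0b +232.558ms=2/3b
2) 232.558ms=2/3b +232.558ms=2/3b
3) 465.116ms=4/3b +232.558ms=2/3b
4) 697.674ms=2b +261.628ms=3/4b
5) 959.302ms=11/4b +130.814ms=3/8b
6) 1090.116ms=25/8b +130.814ms=3/8b
7) 1220.93ms=7/2b +87.209ms=1/4b
8) 1308.14ms=15/4b +87.209ms=1/4b
9) 1395.349ms=4b +436.047ms=5/4b
10) 1831.395ms=21/4b +87.209ms=1/4b
11) 1918.605ms=11/2b +174.419ms=1/2b
Σ=6b of 6 (172bpm 2/4) — PASS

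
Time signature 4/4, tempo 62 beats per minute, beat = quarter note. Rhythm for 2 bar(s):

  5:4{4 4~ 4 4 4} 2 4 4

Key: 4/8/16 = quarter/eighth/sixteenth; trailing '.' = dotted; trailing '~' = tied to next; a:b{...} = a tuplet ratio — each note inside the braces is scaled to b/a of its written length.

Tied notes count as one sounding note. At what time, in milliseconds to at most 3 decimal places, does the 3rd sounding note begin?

1. 0.0ms @ 0 + 774.194ms (4/5)
2. 774.194ms @ 4/5 + 1548.387ms (8/5)
3. 2322.581ms @ 12/5 + 774.194ms (4/5)
4. 3096.774ms @ 16/5 + 774.194ms (4/5)
5. 3870.968ms @ 4 + 1935.484ms (2)
6. 5806.452ms @ 6 + 967.742ms (1)
7. 6774.194ms @ 7 + 967.742ms (1)

note 3 onset = 12/5b = 2322.581ms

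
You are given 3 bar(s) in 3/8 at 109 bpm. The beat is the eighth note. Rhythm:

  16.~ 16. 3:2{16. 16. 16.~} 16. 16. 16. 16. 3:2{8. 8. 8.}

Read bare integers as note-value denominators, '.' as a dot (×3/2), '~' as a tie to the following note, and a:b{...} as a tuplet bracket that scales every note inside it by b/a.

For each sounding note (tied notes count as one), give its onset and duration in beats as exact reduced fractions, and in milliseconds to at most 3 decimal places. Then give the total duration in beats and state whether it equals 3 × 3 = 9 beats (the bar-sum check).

1) 0.0ms=0b +825.688ms=3/2b
2) 825.688ms=3/2b +275.229ms=1/2b
3) 1100.917ms=2b +275.229ms=1/2b
4) 1376.147ms=5/2b +688.073ms=5/4b
5) 2064.22ms=15/4b +412.844ms=3/4b
6) 2477.064ms=9/2b +412.844ms=3/4b
7) 2889.908ms=21/4b +412.844ms=3/4b
8) 3302.752ms=6b +550.459ms=1b
9) 3853.211ms=7b +550.459ms=1b
10) 4403.67ms=8b +550.459ms=1b
Σ=9b of 9 (109bpm 3/8) — PASS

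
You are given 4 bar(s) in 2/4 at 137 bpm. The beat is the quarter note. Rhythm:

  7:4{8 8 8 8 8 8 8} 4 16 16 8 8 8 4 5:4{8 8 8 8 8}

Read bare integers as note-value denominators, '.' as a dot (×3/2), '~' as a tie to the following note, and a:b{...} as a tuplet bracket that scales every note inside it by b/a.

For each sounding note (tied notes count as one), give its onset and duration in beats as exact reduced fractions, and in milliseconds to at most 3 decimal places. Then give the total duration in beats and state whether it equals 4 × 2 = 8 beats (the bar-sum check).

1) 0.0ms=0b +125.13ms=2/7b
2) 125.13ms=2/7b +125.13ms=2/7b
3) 250.261ms=4/7b +125.13ms=2/7b
4) 375.391ms=6/7b +125.13ms=2/7b
5) 500.521ms=8/7b +125.13ms=2/7b
6) 625.652ms=10/7b +125.13ms=2/7b
7) 750.782ms=12/7b +125.13ms=2/7b
8) 875.912ms=2b +437.956ms=1b
9) 1313.869ms=3b +109.489ms=1/4b
10) 1423.358ms=13/4b +109.489ms=1/4b
11) 1532.847ms=7/2b +218.978ms=1/2b
12) 1751.825ms=4b +218.978ms=1/2b
13) 1970.803ms=9/2b +218.978ms=1/2b
14) 2189.781ms=5b +437.956ms=1b
15) 2627.737ms=6b +175.182ms=2/5b
16) 2802.92ms=32/5b +175.182ms=2/5b
17) 2978.102ms=34/5b +175.182ms=2/5b
18) 3153.285ms=36/5b +175.182ms=2/5b
19) 3328.467ms=38/5b +175.182ms=2/5b
Σ=8b of 8 (137bpm 2/4) — PASS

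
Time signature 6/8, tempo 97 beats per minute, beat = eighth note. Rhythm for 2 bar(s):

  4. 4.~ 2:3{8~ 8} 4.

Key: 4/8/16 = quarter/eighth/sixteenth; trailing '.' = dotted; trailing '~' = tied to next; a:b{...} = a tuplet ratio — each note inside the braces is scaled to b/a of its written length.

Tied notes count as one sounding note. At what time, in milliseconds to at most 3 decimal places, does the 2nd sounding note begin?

1. 0.0ms @ 0 + 1855.67ms (3)
2. 1855.67ms @ 3 + 3711.34ms (6)
3. 5567.01ms @ 9 + 1855.67ms (3)

note 2 onset = 3b = 1855.67ms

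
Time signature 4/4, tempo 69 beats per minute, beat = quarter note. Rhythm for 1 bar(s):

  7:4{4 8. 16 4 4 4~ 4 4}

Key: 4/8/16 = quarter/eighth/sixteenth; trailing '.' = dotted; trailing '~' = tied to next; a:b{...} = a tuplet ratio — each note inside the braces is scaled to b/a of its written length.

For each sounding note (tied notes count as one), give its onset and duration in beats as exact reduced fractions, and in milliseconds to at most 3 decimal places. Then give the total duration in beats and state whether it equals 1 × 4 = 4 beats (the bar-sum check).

1) 0.0ms=0b +496.894ms=4/7b
2) 496.894ms=4/7b +372.671ms=3/7b
3) 869.565ms=1b +124.224ms=1/7b
4) 993.789ms=8/7b +496.894ms=4/7b
5) 1490.683ms=12/7b +496.894ms=4/7b
6) 1987.578ms=16/7b +993.789ms=8/7b
7) 2981.366ms=24/7b +496.894ms=4/7b
Σ=4b of 4 (69bpm 4/4) — PASS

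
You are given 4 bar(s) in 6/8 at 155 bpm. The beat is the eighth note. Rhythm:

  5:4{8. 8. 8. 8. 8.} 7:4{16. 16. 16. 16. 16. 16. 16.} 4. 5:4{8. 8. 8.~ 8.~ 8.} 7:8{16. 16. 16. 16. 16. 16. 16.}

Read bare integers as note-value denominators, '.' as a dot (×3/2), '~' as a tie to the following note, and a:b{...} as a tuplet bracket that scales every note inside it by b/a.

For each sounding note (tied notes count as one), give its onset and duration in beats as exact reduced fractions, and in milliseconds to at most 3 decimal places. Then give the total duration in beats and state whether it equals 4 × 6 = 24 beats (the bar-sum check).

1) 0.0ms=0b +464.516ms=6/5b
2) 464.516ms=6/5b +464.516ms=6/5b
3) 929.032ms=12/5b +464.516ms=6/5b
4) 1393.548ms=18/5b +464.516ms=6/5b
5) 1858.065ms=24/5b +464.516ms=6/5b
6) 2322.581ms=6b +165.899ms=3/7b
7) 2488.479ms=45/7b +165.899ms=3/7b
8) 2654.378ms=48/7b +165.899ms=3/7b
9) 2820.276ms=51/7b +165.899ms=3/7b
10) 2986.175ms=54/7b +165.899ms=3/7b
11) 3152.074ms=57/7b +165.899ms=3/7b
12) 3317.972ms=60/7b +165.899ms=3/7b
13) 3483.871ms=9b +1161.29ms=3b
14) 4645.161ms=12b +464.516ms=6/5b
15) 5109.677ms=66/5b +464.516ms=6/5b
16) 5574.194ms=72/5b +1393.548ms=18/5b
17) 6967.742ms=18b +331.797ms=6/7b
18) 7299.539ms=132/7b +331.797ms=6/7b
19) 7631.336ms=138/7b +331.797ms=6/7b
20) 7963.134ms=144/7b +331.797ms=6/7b
21) 8294.931ms=150/7b +331.797ms=6/7b
22) 8626.728ms=156/7b +331.797ms=6/7b
23) 8958.525ms=162/7b +331.797ms=6/7b
Σ=24b of 24 (155bpm 6/8) — PASS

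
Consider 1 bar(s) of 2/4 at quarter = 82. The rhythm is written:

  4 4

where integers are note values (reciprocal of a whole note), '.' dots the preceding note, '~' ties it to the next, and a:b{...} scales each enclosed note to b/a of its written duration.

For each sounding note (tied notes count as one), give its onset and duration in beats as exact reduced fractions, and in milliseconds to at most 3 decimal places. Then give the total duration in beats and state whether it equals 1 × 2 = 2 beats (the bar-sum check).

1) 0.0ms=0b +731.707ms=1b
2) 731.707ms=1b +731.707ms=1b
Σ=2b of 2 (82bpm 2/4) — PASS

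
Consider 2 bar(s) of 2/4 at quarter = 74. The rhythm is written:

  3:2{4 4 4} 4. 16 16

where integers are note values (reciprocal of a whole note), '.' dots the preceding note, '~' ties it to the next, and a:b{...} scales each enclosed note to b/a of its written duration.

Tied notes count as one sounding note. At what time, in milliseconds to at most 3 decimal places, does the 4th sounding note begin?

note 4 onset = 2b = 1621.622ms

1. 0.0ms @ 0 + 540.541ms (2/3)
2. 540.541ms @ 2/3 + 540.541ms (2/3)
3. 1081.081ms @ 4/3 + 540.541ms (2/3)
4. 1621.622ms @ 2 + 1216.216ms (3/2)
5. 2837.838ms @ 7/2 + 202.703ms (1/4)
6. 3040.541ms @ 15/4 + 202.703ms (1/4)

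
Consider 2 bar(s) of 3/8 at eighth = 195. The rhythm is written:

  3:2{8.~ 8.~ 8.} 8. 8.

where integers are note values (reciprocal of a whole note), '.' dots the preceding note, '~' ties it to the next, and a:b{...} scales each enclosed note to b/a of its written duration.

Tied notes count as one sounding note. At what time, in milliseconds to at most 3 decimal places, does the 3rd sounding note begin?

1. 0.0ms @ 0 + 923.077ms (3)
2. 923.077ms @ 3 + 461.538ms (3/2)
3. 1384.615ms @ 9/2 + 461.538ms (3/2)

note 3 onset = 9/2b = 1384.615ms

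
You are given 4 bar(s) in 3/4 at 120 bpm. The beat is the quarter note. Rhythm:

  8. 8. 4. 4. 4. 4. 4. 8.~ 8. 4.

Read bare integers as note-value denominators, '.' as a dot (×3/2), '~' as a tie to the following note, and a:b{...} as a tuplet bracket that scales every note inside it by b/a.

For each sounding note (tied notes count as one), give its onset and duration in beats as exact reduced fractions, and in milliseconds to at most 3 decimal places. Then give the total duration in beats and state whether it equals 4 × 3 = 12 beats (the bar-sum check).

1) 0.0ms=0b +375.0ms=3/4b
2) 375.0ms=3/4b +375.0ms=3/4b
3) 750.0ms=3/2b +750.0ms=3/2b
4) 1500.0ms=3b +750.0ms=3/2b
5) 2250.0ms=9/2b +750.0ms=3/2b
6) 3000.0ms=6b +750.0ms=3/2b
7) 3750.0ms=15/2b +750.0ms=3/2b
8) 4500.0ms=9b +750.0ms=3/2b
9) 5250.0ms=21/2b +750.0ms=3/2b
Σ=12b of 12 (120bpm 3/4) — PASS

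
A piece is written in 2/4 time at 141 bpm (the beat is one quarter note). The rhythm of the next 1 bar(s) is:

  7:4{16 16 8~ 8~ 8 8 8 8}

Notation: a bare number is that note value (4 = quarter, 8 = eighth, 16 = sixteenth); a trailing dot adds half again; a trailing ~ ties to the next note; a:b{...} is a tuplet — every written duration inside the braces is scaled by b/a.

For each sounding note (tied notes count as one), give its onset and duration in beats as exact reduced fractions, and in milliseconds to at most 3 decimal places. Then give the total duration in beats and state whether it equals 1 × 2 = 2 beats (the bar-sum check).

1) 0.0ms=0b +60.79ms=1/7b
2) 60.79ms=1/7b +60.79ms=1/7b
3) 121.581ms=2/7b +364.742ms=6/7b
4) 486.322ms=8/7b +121.581ms=2/7b
5) 607.903ms=10/7b +121.581ms=2/7b
6) 729.483ms=12/7b +121.581ms=2/7b
Σ=2b of 2 (141bpm 2/4) — PASS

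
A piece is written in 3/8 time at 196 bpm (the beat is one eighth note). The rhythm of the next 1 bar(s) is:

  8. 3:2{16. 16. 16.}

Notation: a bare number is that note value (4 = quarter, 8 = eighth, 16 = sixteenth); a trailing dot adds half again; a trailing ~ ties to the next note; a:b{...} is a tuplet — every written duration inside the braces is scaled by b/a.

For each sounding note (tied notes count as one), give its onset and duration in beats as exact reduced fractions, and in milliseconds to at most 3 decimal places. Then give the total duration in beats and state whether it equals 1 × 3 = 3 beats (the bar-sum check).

1) 0.0ms=0b +459.184ms=3/2b
2) 459.184ms=3/2b +153.061ms=1/2b
3) 612.245ms=2b +153.061ms=1/2b
4) 765.306ms=5/2b +153.061ms=1/2b
Σ=3b of 3 (196bpm 3/8) — PASS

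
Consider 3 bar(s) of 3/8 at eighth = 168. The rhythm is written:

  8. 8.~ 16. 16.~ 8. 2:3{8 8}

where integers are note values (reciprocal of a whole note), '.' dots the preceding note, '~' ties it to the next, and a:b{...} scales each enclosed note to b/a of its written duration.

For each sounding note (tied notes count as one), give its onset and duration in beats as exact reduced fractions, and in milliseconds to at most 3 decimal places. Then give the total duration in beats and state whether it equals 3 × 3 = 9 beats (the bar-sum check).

1) 0.0ms=0b +535.714ms=3/2b
2) 535.714ms=3/2b +803.571ms=9/4b
3) 1339.286ms=15/4b +803.571ms=9/4b
4) 2142.857ms=6b +535.714ms=3/2b
5) 2678.571ms=15/2b +535.714ms=3/2b
Σ=9b of 9 (168bpm 3/8) — PASS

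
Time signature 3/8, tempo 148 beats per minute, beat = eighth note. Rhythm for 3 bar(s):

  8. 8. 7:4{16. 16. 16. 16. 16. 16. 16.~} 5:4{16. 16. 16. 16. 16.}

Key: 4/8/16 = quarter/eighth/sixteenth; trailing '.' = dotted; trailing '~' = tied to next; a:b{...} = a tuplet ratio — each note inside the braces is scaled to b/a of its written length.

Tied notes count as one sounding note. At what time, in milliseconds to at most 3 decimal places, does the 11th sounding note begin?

1. 0.0ms @ 0 + 608.108ms (3/2)
2. 608.108ms @ 3/2 + 608.108ms (3/2)
3. 1216.216ms @ 3 + 173.745ms (3/7)
4. 1389.961ms @ 24/7 + 173.745ms (3/7)
5. 1563.707ms @ 27/7 + 173.745ms (3/7)
6. 1737.452ms @ 30/7 + 173.745ms (3/7)
7. 1911.197ms @ 33/7 + 173.745ms (3/7)
8. 2084.942ms @ 36/7 + 173.745ms (3/7)
9. 2258.687ms @ 39/7 + 416.988ms (36/35)
10. 2675.676ms @ 33/5 + 243.243ms (3/5)
11. 2918.919ms @ 36/5 + 243.243ms (3/5)
12. 3162.162ms @ 39/5 + 243.243ms (3/5)
13. 3405.405ms @ 42/5 + 243.243ms (3/5)

note 11 onset = 36/5b = 2918.919ms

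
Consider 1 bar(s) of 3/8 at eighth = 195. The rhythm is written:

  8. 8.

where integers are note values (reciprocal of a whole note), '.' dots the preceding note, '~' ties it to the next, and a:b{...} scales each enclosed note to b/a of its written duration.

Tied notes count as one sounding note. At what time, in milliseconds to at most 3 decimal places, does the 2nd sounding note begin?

1. 0.0ms @ 0 + 461.538ms (3/2)
2. 461.538ms @ 3/2 + 461.538ms (3/2)

note 2 onset = 3/2b = 461.538ms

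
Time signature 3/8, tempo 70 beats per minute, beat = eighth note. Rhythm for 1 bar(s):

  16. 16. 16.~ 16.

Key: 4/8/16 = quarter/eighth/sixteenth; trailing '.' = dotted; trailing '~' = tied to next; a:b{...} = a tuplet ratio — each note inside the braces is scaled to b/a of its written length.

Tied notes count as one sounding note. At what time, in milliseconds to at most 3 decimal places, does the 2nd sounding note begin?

1. 0.0ms @ 0 + 642.857ms (3/4)
2. 642.857ms @ 3/4 + 642.857ms (3/4)
3. 1285.714ms @ 3/2 + 1285.714ms (3/2)

note 2 onset = 3/4b = 642.857ms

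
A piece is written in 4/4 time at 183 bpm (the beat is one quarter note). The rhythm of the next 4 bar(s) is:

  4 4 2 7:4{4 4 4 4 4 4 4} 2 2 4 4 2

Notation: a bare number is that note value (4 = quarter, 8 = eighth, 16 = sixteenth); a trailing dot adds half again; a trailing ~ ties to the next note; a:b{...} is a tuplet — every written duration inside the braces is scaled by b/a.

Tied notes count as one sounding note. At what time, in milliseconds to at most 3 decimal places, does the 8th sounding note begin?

1. 0.0ms @ 0 + 327.869ms (1)
2. 327.869ms @ 1 + 327.869ms (1)
3. 655.738ms @ 2 + 655.738ms (2)
4. 1311.475ms @ 4 + 187.354ms (4/7)
5. 1498.829ms @ 32/7 + 187.354ms (4/7)
6. 1686.183ms @ 36/7 + 187.354ms (4/7)
7. 1873.536ms @ 40/7 + 187.354ms (4/7)
8. 2060.89ms @ 44/7 + 187.354ms (4/7)
9. 2248.244ms @ 48/7 + 187.354ms (4/7)
10. 2435.597ms @ 52/7 + 187.354ms (4/7)
11. 2622.951ms @ 8 + 655.738ms (2)
12. 3278.689ms @ 10 + 655.738ms (2)
13. 3934.426ms @ 12 + 327.869ms (1)
14. 4262.295ms @ 13 + 327.869ms (1)
15. 4590.164ms @ 14 + 655.738ms (2)

note 8 onset = 44/7b = 2060.89ms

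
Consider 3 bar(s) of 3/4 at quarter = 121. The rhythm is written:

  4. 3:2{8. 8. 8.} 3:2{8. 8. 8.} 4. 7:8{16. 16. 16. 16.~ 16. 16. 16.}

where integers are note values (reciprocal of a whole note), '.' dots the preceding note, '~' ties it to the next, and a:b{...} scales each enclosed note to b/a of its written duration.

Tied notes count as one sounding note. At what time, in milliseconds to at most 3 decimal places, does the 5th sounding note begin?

1. 0.0ms @ 0 + 743.802ms (3/2)
2. 743.802ms @ 3/2 + 247.934ms (1/2)
3. 991.736ms @ 2 + 247.934ms (1/2)
4. 1239.669ms @ 5/2 + 247.934ms (1/2)
5. 1487.603ms @ 3 + 247.934ms (1/2)
6. 1735.537ms @ 7/2 + 247.934ms (1/2)
7. 1983.471ms @ 4 + 247.934ms (1/2)
8. 2231.405ms @ 9/2 + 743.802ms (3/2)
9. 2975.207ms @ 6 + 212.515ms (3/7)
10. 3187.721ms @ 45/7 + 212.515ms (3/7)
11. 3400.236ms @ 48/7 + 212.515ms (3/7)
12. 3612.751ms @ 51/7 + 425.03ms (6/7)
13. 4037.78ms @ 57/7 + 212.515ms (3/7)
14. 4250.295ms @ 60/7 + 212.515ms (3/7)

note 5 onset = 3b = 1487.603ms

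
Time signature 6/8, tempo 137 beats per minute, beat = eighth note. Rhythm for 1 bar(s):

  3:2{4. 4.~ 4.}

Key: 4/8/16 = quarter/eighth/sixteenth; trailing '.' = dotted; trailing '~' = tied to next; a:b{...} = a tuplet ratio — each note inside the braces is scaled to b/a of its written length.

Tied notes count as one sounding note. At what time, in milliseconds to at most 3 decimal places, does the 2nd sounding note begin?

1. 0.0ms @ 0 + 875.912ms (2)
2. 875.912ms @ 2 + 1751.825ms (4)

note 2 onset = 2b = 875.912ms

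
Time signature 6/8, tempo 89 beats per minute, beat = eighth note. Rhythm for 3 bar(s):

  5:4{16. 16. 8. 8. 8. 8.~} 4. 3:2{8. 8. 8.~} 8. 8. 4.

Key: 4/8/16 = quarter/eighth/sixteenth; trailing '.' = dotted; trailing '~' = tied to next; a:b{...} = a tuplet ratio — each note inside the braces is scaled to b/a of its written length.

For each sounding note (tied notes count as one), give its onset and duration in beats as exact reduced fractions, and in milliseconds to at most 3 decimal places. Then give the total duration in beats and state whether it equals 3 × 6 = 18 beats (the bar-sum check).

1) 0.0ms=0b +404.494ms=3/5b
2) 404.494ms=3/5b +404.494ms=3/5b
3) 808.989ms=6/5b +808.989ms=6/5b
4) 1617.978ms=12/5b +808.989ms=6/5b
5) 2426.966ms=18/5b +808.989ms=6/5b
6) 3235.955ms=24/5b +2831.461ms=21/5b
7) 6067.416ms=9b +674.157ms=1b
8) 6741.573ms=10b +674.157ms=1b
9) 7415.73ms=11b +1685.393ms=5/2b
10) 9101.124ms=27/2b +1011.236ms=3/2b
11) 10112.36ms=15b +2022.472ms=3b
Σ=18b of 18 (89bpm 6/8) — PASS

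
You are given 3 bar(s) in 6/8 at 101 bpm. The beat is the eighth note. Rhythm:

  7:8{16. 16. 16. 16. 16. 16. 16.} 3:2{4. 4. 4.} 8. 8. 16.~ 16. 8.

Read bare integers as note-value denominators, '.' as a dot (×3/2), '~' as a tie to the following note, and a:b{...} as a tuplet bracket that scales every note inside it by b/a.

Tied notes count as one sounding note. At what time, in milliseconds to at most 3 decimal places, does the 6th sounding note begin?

note 6 onset = 30/7b = 2545.969ms

1. 0.0ms @ 0 + 509.194ms (6/7)
2. 509.194ms @ 6/7 + 509.194ms (6/7)
3. 1018.388ms @ 12/7 + 509.194ms (6/7)
4. 1527.581ms @ 18/7 + 509.194ms (6/7)
5. 2036.775ms @ 24/7 + 509.194ms (6/7)
6. 2545.969ms @ 30/7 + 509.194ms (6/7)
7. 3055.163ms @ 36/7 + 509.194ms (6/7)
8. 3564.356ms @ 6 + 1188.119ms (2)
9. 4752.475ms @ 8 + 1188.119ms (2)
10. 5940.594ms @ 10 + 1188.119ms (2)
11. 7128.713ms @ 12 + 891.089ms (3/2)
12. 8019.802ms @ 27/2 + 891.089ms (3/2)
13. 8910.891ms @ 15 + 891.089ms (3/2)
14. 9801.98ms @ 33/2 + 891.089ms (3/2)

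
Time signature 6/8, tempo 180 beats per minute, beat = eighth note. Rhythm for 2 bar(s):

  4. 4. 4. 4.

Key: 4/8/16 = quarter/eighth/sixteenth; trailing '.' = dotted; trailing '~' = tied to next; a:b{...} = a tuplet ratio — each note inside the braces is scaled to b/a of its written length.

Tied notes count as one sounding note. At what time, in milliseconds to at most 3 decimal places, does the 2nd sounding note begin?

1. 0.0ms @ 0 + 1000.0ms (3)
2. 1000.0ms @ 3 + 1000.0ms (3)
3. 2000.0ms @ 6 + 1000.0ms (3)
4. 3000.0ms @ 9 + 1000.0ms (3)

note 2 onset = 3b = 1000.0ms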